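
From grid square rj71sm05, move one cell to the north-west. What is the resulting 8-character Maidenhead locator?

Longitude extended square 0; −1 → -1, wraps to 9, carry into subsquare.
Longitude subsquare s = 18; −1 → 17 = r.
Latitude extended square 5; +1 → 6.

RJ71rm96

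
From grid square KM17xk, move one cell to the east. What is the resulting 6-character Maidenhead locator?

KM27ak

Longitude subsquare x = 23; +1 → 24, wraps to 0 = a, carry into square.
Longitude square 1; +1 → 2.
The latitude characters are unchanged.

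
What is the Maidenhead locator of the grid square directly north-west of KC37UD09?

Longitude extended square 0; −1 → -1, wraps to 9, carry into subsquare.
Longitude subsquare u = 20; −1 → 19 = t.
Latitude extended square 9; +1 → 10, wraps to 0, carry into subsquare.
Latitude subsquare d = 3; +1 → 4 = e.

KC37te90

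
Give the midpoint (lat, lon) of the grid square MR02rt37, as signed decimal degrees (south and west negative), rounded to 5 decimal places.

Field M=12, R=17: +12·20° lon, +17·10° lat → SW at lon 60°, lat 80°.
Square 0, 2: +0·2° lon, +2·1° lat → SW at lon 60°, lat 82°.
Subsquare r=17, t=19: +17·0.0833333° lon, +19·0.0416667° lat → SW at lon 61.4167°, lat 82.7917°.
Extended square 3, 7: +3·0.00833333° lon, +7·0.00416667° lat → SW at lon 61.4417°, lat 82.8208°.
Cell spans 0.00833333° lon × 0.00416667° lat. Centre is SW corner plus half of each.
latitude 82.82292, longitude 61.44583.

82.82292, 61.44583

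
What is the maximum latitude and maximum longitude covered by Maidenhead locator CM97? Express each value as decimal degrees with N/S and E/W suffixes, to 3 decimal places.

Field C=2, M=12: +2·20° lon, +12·10° lat → SW at lon -140°, lat 30°.
Square 9, 7: +9·2° lon, +7·1° lat → SW at lon -122°, lat 37°.
Cell spans 2° lon × 1° lat. NE corner is SW corner plus one full cell.
latitude 38.000° N, longitude 120.000° W.

38.000° N, 120.000° W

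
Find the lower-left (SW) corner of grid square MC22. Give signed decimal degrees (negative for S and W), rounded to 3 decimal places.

Field M=12, C=2: +12·20° lon, +2·10° lat → SW at lon 60°, lat -70°.
Square 2, 2: +2·2° lon, +2·1° lat → SW at lon 64°, lat -68°.
latitude -68.000, longitude 64.000.

-68.000, 64.000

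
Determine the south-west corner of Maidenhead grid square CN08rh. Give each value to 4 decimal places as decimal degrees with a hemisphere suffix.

48.2917° N, 138.5833° W

Field C=2, N=13: +2·20° lon, +13·10° lat → SW at lon -140°, lat 40°.
Square 0, 8: +0·2° lon, +8·1° lat → SW at lon -140°, lat 48°.
Subsquare r=17, h=7: +17·0.0833333° lon, +7·0.0416667° lat → SW at lon -138.583°, lat 48.2917°.
latitude 48.2917° N, longitude 138.5833° W.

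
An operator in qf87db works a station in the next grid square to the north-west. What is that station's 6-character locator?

QF87cc

Longitude subsquare d = 3; −1 → 2 = c.
Latitude subsquare b = 1; +1 → 2 = c.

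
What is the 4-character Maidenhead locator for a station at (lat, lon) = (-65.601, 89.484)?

NC44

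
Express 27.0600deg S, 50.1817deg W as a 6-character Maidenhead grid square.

Add 180° to longitude and 90° to latitude: 129.8183, 62.9400.
Field (20°×10°, letters A–R): lon ⌊129.8183/20⌋ = 6 → G; lat ⌊62.9400/10⌋ = 6 → G.
Square (2°×1°, digits 0–9): lon ⌊9.8183/2⌋ = 4; lat ⌊2.9400/1⌋ = 2.
Subsquare (5′×2.5′, letters a–x): lon ⌊1.8183/0.0833333⌋ = 21 → v; lat ⌊0.9400/0.0416667⌋ = 22 → w.

GG42vw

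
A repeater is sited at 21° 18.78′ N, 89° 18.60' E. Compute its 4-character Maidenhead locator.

NL41

Offset from 180°W / 90°S: lon 269.31°, lat 111.31°.
Field: lon ⌊269.31/20⌋ = 13 → N; lat ⌊111.31/10⌋ = 11 → L.
Square: lon ⌊9.31/2⌋ = 4; lat ⌊1.31/1⌋ = 1.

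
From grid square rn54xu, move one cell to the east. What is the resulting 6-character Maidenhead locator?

RN64au

Longitude subsquare x = 23; +1 → 24, wraps to 0 = a, carry into square.
Longitude square 5; +1 → 6.
The latitude characters are unchanged.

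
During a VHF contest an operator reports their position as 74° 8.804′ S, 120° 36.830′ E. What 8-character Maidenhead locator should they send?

PB05hu34

Offset from 180°W / 90°S: lon 300.61383°, lat 15.85327°.
Field: lon ⌊300.61383/20⌋ = 15 → P; lat ⌊15.85327/10⌋ = 1 → B.
Square: lon ⌊0.61383/2⌋ = 0; lat ⌊5.85327/1⌋ = 5.
Subsquare: lon ⌊0.61383/0.0833333⌋ = 7 → h; lat ⌊0.85327/0.0416667⌋ = 20 → u.
Extended square: lon ⌊0.03050/0.00833333⌋ = 3; lat ⌊0.01993/0.00416667⌋ = 4.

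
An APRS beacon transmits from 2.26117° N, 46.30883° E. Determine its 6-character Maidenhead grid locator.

Shift to the Maidenhead origin (180°W, 90°S): lon 226.3088, lat 92.2612.
Field (20°×10°, letters A–R): lon ⌊226.3088/20⌋ = 11 → L; lat ⌊92.2612/10⌋ = 9 → J.
Square (2°×1°, digits 0–9): lon ⌊6.3088/2⌋ = 3; lat ⌊2.2612/1⌋ = 2.
Subsquare (5′×2.5′, letters a–x): lon ⌊0.3088/0.0833333⌋ = 3 → d; lat ⌊0.2612/0.0416667⌋ = 6 → g.

LJ32dg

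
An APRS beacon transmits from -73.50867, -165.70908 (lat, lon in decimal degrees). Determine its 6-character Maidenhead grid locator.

Shift to the Maidenhead origin (180°W, 90°S): lon 14.2909, lat 16.4913.
Field (20°×10°, letters A–R): 14.2909/20 → 0 → A, 16.4913/10 → 1 → B; chars AB.
Square (2°×1°, digits 0–9): 14.2909/2 → 7, 6.4913/1 → 6; chars 76.
Subsquare (5′×2.5′, letters a–x): 0.2909/0.0833333 → 3 → d, 0.4913/0.0416667 → 11 → l; chars dl.

AB76dl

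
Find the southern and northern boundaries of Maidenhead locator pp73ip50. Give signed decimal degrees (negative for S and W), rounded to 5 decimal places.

Field P=15, P=15: +15·20° lon, +15·10° lat → SW at lon 120°, lat 60°.
Square 7, 3: +7·2° lon, +3·1° lat → SW at lon 134°, lat 63°.
Subsquare i=8, p=15: +8·0.0833333° lon, +15·0.0416667° lat → SW at lon 134.667°, lat 63.625°.
Extended square 5, 0: +5·0.00833333° lon, +0·0.00416667° lat → SW at lon 134.708°, lat 63.625°.
Cell spans 0.00833333° lon × 0.00416667° lat.
south 63.62500, north 63.62917.

63.62500, 63.62917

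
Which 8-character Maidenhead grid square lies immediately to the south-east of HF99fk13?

Longitude extended square 1; +1 → 2.
Latitude extended square 3; −1 → 2.

HF99fk22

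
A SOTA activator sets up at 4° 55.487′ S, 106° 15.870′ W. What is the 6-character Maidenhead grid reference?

Offset from 180°W / 90°S: lon 73.7355°, lat 85.0752°.
Field (20°×10°, letters A–R): lon ⌊73.7355/20⌋ = 3 → D; lat ⌊85.0752/10⌋ = 8 → I.
Square (2°×1°, digits 0–9): lon ⌊13.7355/2⌋ = 6; lat ⌊5.0752/1⌋ = 5.
Subsquare (5′×2.5′, letters a–x): lon ⌊1.7355/0.0833333⌋ = 20 → u; lat ⌊0.0752/0.0416667⌋ = 1 → b.

DI65ub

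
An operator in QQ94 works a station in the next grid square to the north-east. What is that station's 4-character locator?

RQ05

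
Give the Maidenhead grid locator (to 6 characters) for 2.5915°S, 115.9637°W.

DI27aj

Add 180° to longitude and 90° to latitude: 64.0363, 87.4085.
Field (20°×10°, letters A–R): lon ⌊64.0363/20⌋ = 3 → D; lat ⌊87.4085/10⌋ = 8 → I.
Square (2°×1°, digits 0–9): lon ⌊4.0363/2⌋ = 2; lat ⌊7.4085/1⌋ = 7.
Subsquare (5′×2.5′, letters a–x): lon ⌊0.0363/0.0833333⌋ = 0 → a; lat ⌊0.4085/0.0416667⌋ = 9 → j.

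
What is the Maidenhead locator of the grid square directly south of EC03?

Latitude square 3; −1 → 2.
The longitude characters are unchanged.

EC02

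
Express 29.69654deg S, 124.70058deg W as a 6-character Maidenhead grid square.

CG70ph

Add 180° to longitude and 90° to latitude: 55.2994, 60.3035.
Field (20°×10°, letters A–R): lon ⌊55.2994/20⌋ = 2 → C; lat ⌊60.3035/10⌋ = 6 → G.
Square (2°×1°, digits 0–9): lon ⌊15.2994/2⌋ = 7; lat ⌊0.3035/1⌋ = 0.
Subsquare (5′×2.5′, letters a–x): lon ⌊1.2994/0.0833333⌋ = 15 → p; lat ⌊0.3035/0.0416667⌋ = 7 → h.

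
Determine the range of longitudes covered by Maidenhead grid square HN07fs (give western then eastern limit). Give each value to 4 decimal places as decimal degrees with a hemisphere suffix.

39.5833° W, 39.5000° W

Field H=7, N=13: +7·20° lon, +13·10° lat → SW at lon -40°, lat 40°.
Square 0, 7: +0·2° lon, +7·1° lat → SW at lon -40°, lat 47°.
Subsquare f=5, s=18: +5·0.0833333° lon, +18·0.0416667° lat → SW at lon -39.5833°, lat 47.75°.
Cell spans 0.0833333° lon × 0.0416667° lat.
west 39.5833° W, east 39.5000° W.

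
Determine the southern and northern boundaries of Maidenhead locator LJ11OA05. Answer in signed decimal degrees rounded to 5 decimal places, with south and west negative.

1.02083, 1.02500

Field L=11, J=9: +11·20° lon, +9·10° lat → SW at lon 40°, lat 0°.
Square 1, 1: +1·2° lon, +1·1° lat → SW at lon 42°, lat 1°.
Subsquare o=14, a=0: +14·0.0833333° lon, +0·0.0416667° lat → SW at lon 43.1667°, lat 1°.
Extended square 0, 5: +0·0.00833333° lon, +5·0.00416667° lat → SW at lon 43.1667°, lat 1.02083°.
Cell spans 0.00833333° lon × 0.00416667° lat.
south 1.02083, north 1.02500.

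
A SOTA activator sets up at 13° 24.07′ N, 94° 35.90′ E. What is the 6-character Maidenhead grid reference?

NK73hj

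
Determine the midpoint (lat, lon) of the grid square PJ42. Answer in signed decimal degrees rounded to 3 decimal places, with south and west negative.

Field P=15, J=9: +15·20° lon, +9·10° lat → SW at lon 120°, lat 0°.
Square 4, 2: +4·2° lon, +2·1° lat → SW at lon 128°, lat 2°.
Cell spans 2° lon × 1° lat. Centre is SW corner plus half of each.
latitude 2.500, longitude 129.000.

2.500, 129.000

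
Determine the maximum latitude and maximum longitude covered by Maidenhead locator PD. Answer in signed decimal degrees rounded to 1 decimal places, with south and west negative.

-50.0, 140.0

Field P=15, D=3: +15·20° lon, +3·10° lat → SW at lon 120°, lat -60°.
Cell spans 20° lon × 10° lat. NE corner is SW corner plus one full cell.
latitude -50.0, longitude 140.0.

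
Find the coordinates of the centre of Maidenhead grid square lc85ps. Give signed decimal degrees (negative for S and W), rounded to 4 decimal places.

-64.2292, 57.2917

Field L=11, C=2: +11·20° lon, +2·10° lat → SW at lon 40°, lat -70°.
Square 8, 5: +8·2° lon, +5·1° lat → SW at lon 56°, lat -65°.
Subsquare p=15, s=18: +15·0.0833333° lon, +18·0.0416667° lat → SW at lon 57.25°, lat -64.25°.
Cell spans 0.0833333° lon × 0.0416667° lat. Centre is SW corner plus half of each.
latitude -64.2292, longitude 57.2917.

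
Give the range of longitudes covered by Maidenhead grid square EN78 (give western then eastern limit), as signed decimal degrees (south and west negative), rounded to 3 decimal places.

Field E=4, N=13: +4·20° lon, +13·10° lat → SW at lon -100°, lat 40°.
Square 7, 8: +7·2° lon, +8·1° lat → SW at lon -86°, lat 48°.
Cell spans 2° lon × 1° lat.
west -86.000, east -84.000.

-86.000, -84.000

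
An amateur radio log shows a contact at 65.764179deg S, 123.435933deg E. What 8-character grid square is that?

Offset from 180°W / 90°S: lon 303.43593°, lat 24.23582°.
Field: 303.43593/20 → 15 → P, 24.23582/10 → 2 → C; chars PC.
Square: 3.43593/2 → 1, 4.23582/1 → 4; chars 14.
Subsquare: 1.43593/0.0833333 → 17 → r, 0.23582/0.0416667 → 5 → f; chars rf.
Extended square: 0.01927/0.00833333 → 2, 0.02749/0.00416667 → 6; chars 26.

PC14rf26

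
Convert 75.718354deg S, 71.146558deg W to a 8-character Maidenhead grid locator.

FB44kg27

Offset from 180°W / 90°S: lon 108.85344°, lat 14.28165°.
Field: 108.85344/20 → 5 → F, 14.28165/10 → 1 → B; chars FB.
Square: 8.85344/2 → 4, 4.28165/1 → 4; chars 44.
Subsquare: 0.85344/0.0833333 → 10 → k, 0.28165/0.0416667 → 6 → g; chars kg.
Extended square: 0.02011/0.00833333 → 2, 0.03165/0.00416667 → 7; chars 27.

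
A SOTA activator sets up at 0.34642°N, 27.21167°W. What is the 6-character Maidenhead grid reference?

Offset from 180°W / 90°S: lon 152.7883°, lat 90.3464°.
Field (20°×10°, letters A–R): lon ⌊152.7883/20⌋ = 7 → H; lat ⌊90.3464/10⌋ = 9 → J.
Square (2°×1°, digits 0–9): lon ⌊12.7883/2⌋ = 6; lat ⌊0.3464/1⌋ = 0.
Subsquare (5′×2.5′, letters a–x): lon ⌊0.7883/0.0833333⌋ = 9 → j; lat ⌊0.3464/0.0416667⌋ = 8 → i.

HJ60ji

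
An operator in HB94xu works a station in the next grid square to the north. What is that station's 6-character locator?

Latitude subsquare u = 20; +1 → 21 = v.
The longitude characters are unchanged.

HB94xv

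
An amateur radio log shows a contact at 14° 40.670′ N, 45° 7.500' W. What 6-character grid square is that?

GK74kq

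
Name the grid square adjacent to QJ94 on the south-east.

RJ03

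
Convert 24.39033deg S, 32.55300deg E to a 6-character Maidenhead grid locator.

KG65go

Add 180° to longitude and 90° to latitude: 212.5530, 65.6097.
Field: lon ⌊212.5530/20⌋ = 10 → K; lat ⌊65.6097/10⌋ = 6 → G.
Square: lon ⌊12.5530/2⌋ = 6; lat ⌊5.6097/1⌋ = 5.
Subsquare: lon ⌊0.5530/0.0833333⌋ = 6 → g; lat ⌊0.6097/0.0416667⌋ = 14 → o.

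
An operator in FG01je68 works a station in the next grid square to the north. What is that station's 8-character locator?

Latitude extended square 8; +1 → 9.
The longitude characters are unchanged.

FG01je69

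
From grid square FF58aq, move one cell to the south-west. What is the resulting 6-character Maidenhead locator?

FF48xp

Longitude subsquare a = 0; −1 → -1, wraps to 23 = x, carry into square.
Longitude square 5; −1 → 4.
Latitude subsquare q = 16; −1 → 15 = p.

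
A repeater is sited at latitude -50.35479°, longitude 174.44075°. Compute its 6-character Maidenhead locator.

Add 180° to longitude and 90° to latitude: 354.4407, 39.6452.
Field: 354.4407/20 → 17 → R, 39.6452/10 → 3 → D; chars RD.
Square: 14.4407/2 → 7, 9.6452/1 → 9; chars 79.
Subsquare: 0.4407/0.0833333 → 5 → f, 0.6452/0.0416667 → 15 → p; chars fp.

RD79fp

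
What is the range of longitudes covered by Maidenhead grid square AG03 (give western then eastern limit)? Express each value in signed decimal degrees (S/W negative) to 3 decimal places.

-180.000, -178.000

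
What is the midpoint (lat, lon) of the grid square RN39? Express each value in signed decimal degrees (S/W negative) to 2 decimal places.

Field R=17, N=13: +17·20° lon, +13·10° lat → SW at lon 160°, lat 40°.
Square 3, 9: +3·2° lon, +9·1° lat → SW at lon 166°, lat 49°.
Cell spans 2° lon × 1° lat. Centre is SW corner plus half of each.
latitude 49.50, longitude 167.00.

49.50, 167.00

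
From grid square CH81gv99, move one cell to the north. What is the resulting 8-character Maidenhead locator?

CH81gw90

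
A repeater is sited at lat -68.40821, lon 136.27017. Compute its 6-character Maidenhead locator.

Offset from 180°W / 90°S: lon 316.2702°, lat 21.5918°.
Field (20°×10°, letters A–R): 316.2702/20 → 15 → P, 21.5918/10 → 2 → C; chars PC.
Square (2°×1°, digits 0–9): 16.2702/2 → 8, 1.5918/1 → 1; chars 81.
Subsquare (5′×2.5′, letters a–x): 0.2702/0.0833333 → 3 → d, 0.5918/0.0416667 → 14 → o; chars do.

PC81do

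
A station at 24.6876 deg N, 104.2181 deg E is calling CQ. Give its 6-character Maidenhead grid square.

OL24cq

Offset from 180°W / 90°S: lon 284.2181°, lat 114.6876°.
Field: 284.2181/20 → 14 → O, 114.6876/10 → 11 → L; chars OL.
Square: 4.2181/2 → 2, 4.6876/1 → 4; chars 24.
Subsquare: 0.2181/0.0833333 → 2 → c, 0.6876/0.0416667 → 16 → q; chars cq.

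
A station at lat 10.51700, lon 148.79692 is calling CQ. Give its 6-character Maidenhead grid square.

QK40jm

Shift to the Maidenhead origin (180°W, 90°S): lon 328.7969, lat 100.5170.
Field: 328.7969/20 → 16 → Q, 100.5170/10 → 10 → K; chars QK.
Square: 8.7969/2 → 4, 0.5170/1 → 0; chars 40.
Subsquare: 0.7969/0.0833333 → 9 → j, 0.5170/0.0416667 → 12 → m; chars jm.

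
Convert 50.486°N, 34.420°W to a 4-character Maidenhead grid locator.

Offset from 180°W / 90°S: lon 145.58°, lat 140.49°.
Field: lon ⌊145.58/20⌋ = 7 → H; lat ⌊140.49/10⌋ = 14 → O.
Square: lon ⌊5.58/2⌋ = 2; lat ⌊0.49/1⌋ = 0.

HO20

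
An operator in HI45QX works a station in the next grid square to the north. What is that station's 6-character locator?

HI46qa

Latitude subsquare x = 23; +1 → 24, wraps to 0 = a, carry into square.
Latitude square 5; +1 → 6.
The longitude characters are unchanged.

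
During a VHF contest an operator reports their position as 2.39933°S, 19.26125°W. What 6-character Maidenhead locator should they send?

Offset from 180°W / 90°S: lon 160.7388°, lat 87.6007°.
Field: 160.7388/20 → 8 → I, 87.6007/10 → 8 → I; chars II.
Square: 0.7388/2 → 0, 7.6007/1 → 7; chars 07.
Subsquare: 0.7388/0.0833333 → 8 → i, 0.6007/0.0416667 → 14 → o; chars io.

II07io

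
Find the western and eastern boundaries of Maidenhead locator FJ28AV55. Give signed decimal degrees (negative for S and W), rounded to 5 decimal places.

-75.95833, -75.95000

Field F=5, J=9: +5·20° lon, +9·10° lat → SW at lon -80°, lat 0°.
Square 2, 8: +2·2° lon, +8·1° lat → SW at lon -76°, lat 8°.
Subsquare a=0, v=21: +0·0.0833333° lon, +21·0.0416667° lat → SW at lon -76°, lat 8.875°.
Extended square 5, 5: +5·0.00833333° lon, +5·0.00416667° lat → SW at lon -75.9583°, lat 8.89583°.
Cell spans 0.00833333° lon × 0.00416667° lat.
west -75.95833, east -75.95000.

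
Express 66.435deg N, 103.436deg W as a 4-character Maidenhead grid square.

DP86

Offset from 180°W / 90°S: lon 76.56°, lat 156.44°.
Field: 76.56/20 → 3 → D, 156.44/10 → 15 → P; chars DP.
Square: 16.56/2 → 8, 6.44/1 → 6; chars 86.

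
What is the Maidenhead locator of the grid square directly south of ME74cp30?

ME74co39

Latitude extended square 0; −1 → -1, wraps to 9, carry into subsquare.
Latitude subsquare p = 15; −1 → 14 = o.
The longitude characters are unchanged.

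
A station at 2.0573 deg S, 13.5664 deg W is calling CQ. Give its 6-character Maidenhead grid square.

II37fw

Offset from 180°W / 90°S: lon 166.4336°, lat 87.9427°.
Field: 166.4336/20 → 8 → I, 87.9427/10 → 8 → I; chars II.
Square: 6.4336/2 → 3, 7.9427/1 → 7; chars 37.
Subsquare: 0.4336/0.0833333 → 5 → f, 0.9427/0.0416667 → 22 → w; chars fw.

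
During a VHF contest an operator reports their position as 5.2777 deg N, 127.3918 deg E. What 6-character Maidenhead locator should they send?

Add 180° to longitude and 90° to latitude: 307.3918, 95.2777.
Field (20°×10°, letters A–R): 307.3918/20 → 15 → P, 95.2777/10 → 9 → J; chars PJ.
Square (2°×1°, digits 0–9): 7.3918/2 → 3, 5.2777/1 → 5; chars 35.
Subsquare (5′×2.5′, letters a–x): 1.3918/0.0833333 → 16 → q, 0.2777/0.0416667 → 6 → g; chars qg.

PJ35qg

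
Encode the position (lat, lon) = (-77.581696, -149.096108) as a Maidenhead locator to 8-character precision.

BB52kk80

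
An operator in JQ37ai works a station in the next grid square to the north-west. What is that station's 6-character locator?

JQ27xj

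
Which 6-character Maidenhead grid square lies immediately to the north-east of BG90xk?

CG00al

Longitude subsquare x = 23; +1 → 24, wraps to 0 = a, carry into square.
Longitude square 9; +1 → 10, wraps to 0, carry into field.
Longitude field B = 1; +1 → 2 = C.
Latitude subsquare k = 10; +1 → 11 = l.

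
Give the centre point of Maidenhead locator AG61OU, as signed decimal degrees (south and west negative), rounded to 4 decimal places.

-28.1458, -166.7917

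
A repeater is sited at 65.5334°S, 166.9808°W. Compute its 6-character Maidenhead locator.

Add 180° to longitude and 90° to latitude: 13.0192, 24.4666.
Field: 13.0192/20 → 0 → A, 24.4666/10 → 2 → C; chars AC.
Square: 13.0192/2 → 6, 4.4666/1 → 4; chars 64.
Subsquare: 1.0192/0.0833333 → 12 → m, 0.4666/0.0416667 → 11 → l; chars ml.

AC64ml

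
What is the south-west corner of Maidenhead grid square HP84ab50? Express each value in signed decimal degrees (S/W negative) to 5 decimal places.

Field H=7, P=15: +7·20° lon, +15·10° lat → SW at lon -40°, lat 60°.
Square 8, 4: +8·2° lon, +4·1° lat → SW at lon -24°, lat 64°.
Subsquare a=0, b=1: +0·0.0833333° lon, +1·0.0416667° lat → SW at lon -24°, lat 64.0417°.
Extended square 5, 0: +5·0.00833333° lon, +0·0.00416667° lat → SW at lon -23.9583°, lat 64.0417°.
latitude 64.04167, longitude -23.95833.

64.04167, -23.95833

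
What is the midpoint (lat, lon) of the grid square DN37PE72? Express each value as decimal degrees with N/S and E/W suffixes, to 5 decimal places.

47.17708° N, 112.68750° W

Field D=3, N=13: +3·20° lon, +13·10° lat → SW at lon -120°, lat 40°.
Square 3, 7: +3·2° lon, +7·1° lat → SW at lon -114°, lat 47°.
Subsquare p=15, e=4: +15·0.0833333° lon, +4·0.0416667° lat → SW at lon -112.75°, lat 47.1667°.
Extended square 7, 2: +7·0.00833333° lon, +2·0.00416667° lat → SW at lon -112.692°, lat 47.175°.
Cell spans 0.00833333° lon × 0.00416667° lat. Centre is SW corner plus half of each.
latitude 47.17708° N, longitude 112.68750° W.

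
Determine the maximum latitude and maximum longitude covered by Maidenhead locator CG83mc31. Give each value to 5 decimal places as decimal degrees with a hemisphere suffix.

26.90833° S, 122.96667° W

Field C=2, G=6: +2·20° lon, +6·10° lat → SW at lon -140°, lat -30°.
Square 8, 3: +8·2° lon, +3·1° lat → SW at lon -124°, lat -27°.
Subsquare m=12, c=2: +12·0.0833333° lon, +2·0.0416667° lat → SW at lon -123°, lat -26.9167°.
Extended square 3, 1: +3·0.00833333° lon, +1·0.00416667° lat → SW at lon -122.975°, lat -26.9125°.
Cell spans 0.00833333° lon × 0.00416667° lat. NE corner is SW corner plus one full cell.
latitude 26.90833° S, longitude 122.96667° W.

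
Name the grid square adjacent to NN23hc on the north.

NN23hd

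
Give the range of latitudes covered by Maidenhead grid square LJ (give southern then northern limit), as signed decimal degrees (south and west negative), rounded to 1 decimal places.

Field L=11, J=9: +11·20° lon, +9·10° lat → SW at lon 40°, lat 0°.
Cell spans 20° lon × 10° lat.
south 0.0, north 10.0.

0.0, 10.0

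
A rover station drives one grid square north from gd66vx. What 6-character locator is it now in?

Latitude subsquare x = 23; +1 → 24, wraps to 0 = a, carry into square.
Latitude square 6; +1 → 7.
The longitude characters are unchanged.

GD67va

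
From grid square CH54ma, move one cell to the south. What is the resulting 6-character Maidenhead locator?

CH53mx

Latitude subsquare a = 0; −1 → -1, wraps to 23 = x, carry into square.
Latitude square 4; −1 → 3.
The longitude characters are unchanged.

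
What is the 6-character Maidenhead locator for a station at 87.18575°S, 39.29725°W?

Shift to the Maidenhead origin (180°W, 90°S): lon 140.7028, lat 2.8143.
Field: lon ⌊140.7028/20⌋ = 7 → H; lat ⌊2.8143/10⌋ = 0 → A.
Square: lon ⌊0.7028/2⌋ = 0; lat ⌊2.8143/1⌋ = 2.
Subsquare: lon ⌊0.7028/0.0833333⌋ = 8 → i; lat ⌊0.8143/0.0416667⌋ = 19 → t.

HA02it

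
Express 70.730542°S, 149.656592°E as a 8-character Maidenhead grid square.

QB49tg84

Shift to the Maidenhead origin (180°W, 90°S): lon 329.65659, lat 19.26946.
Field: lon ⌊329.65659/20⌋ = 16 → Q; lat ⌊19.26946/10⌋ = 1 → B.
Square: lon ⌊9.65659/2⌋ = 4; lat ⌊9.26946/1⌋ = 9.
Subsquare: lon ⌊1.65659/0.0833333⌋ = 19 → t; lat ⌊0.26946/0.0416667⌋ = 6 → g.
Extended square: lon ⌊0.07326/0.00833333⌋ = 8; lat ⌊0.01946/0.00416667⌋ = 4.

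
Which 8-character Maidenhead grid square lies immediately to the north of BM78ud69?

BM78ue60

Latitude extended square 9; +1 → 10, wraps to 0, carry into subsquare.
Latitude subsquare d = 3; +1 → 4 = e.
The longitude characters are unchanged.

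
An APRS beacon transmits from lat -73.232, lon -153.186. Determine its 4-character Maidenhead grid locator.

BB36

Shift to the Maidenhead origin (180°W, 90°S): lon 26.81, lat 16.77.
Field: 26.81/20 → 1 → B, 16.77/10 → 1 → B; chars BB.
Square: 6.81/2 → 3, 6.77/1 → 6; chars 36.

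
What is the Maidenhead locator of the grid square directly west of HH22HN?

Longitude subsquare h = 7; −1 → 6 = g.
The latitude characters are unchanged.

HH22gn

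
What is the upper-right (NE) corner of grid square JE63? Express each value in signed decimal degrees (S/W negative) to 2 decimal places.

Field J=9, E=4: +9·20° lon, +4·10° lat → SW at lon 0°, lat -50°.
Square 6, 3: +6·2° lon, +3·1° lat → SW at lon 12°, lat -47°.
Cell spans 2° lon × 1° lat. NE corner is SW corner plus one full cell.
latitude -46.00, longitude 14.00.

-46.00, 14.00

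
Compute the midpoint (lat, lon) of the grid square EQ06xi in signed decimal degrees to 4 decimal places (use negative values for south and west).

76.3542, -98.0417

Field E=4, Q=16: +4·20° lon, +16·10° lat → SW at lon -100°, lat 70°.
Square 0, 6: +0·2° lon, +6·1° lat → SW at lon -100°, lat 76°.
Subsquare x=23, i=8: +23·0.0833333° lon, +8·0.0416667° lat → SW at lon -98.0833°, lat 76.3333°.
Cell spans 0.0833333° lon × 0.0416667° lat. Centre is SW corner plus half of each.
latitude 76.3542, longitude -98.0417.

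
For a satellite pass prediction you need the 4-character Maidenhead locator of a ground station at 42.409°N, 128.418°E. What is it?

PN42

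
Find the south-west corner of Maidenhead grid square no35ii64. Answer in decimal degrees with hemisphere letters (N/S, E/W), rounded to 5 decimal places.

55.35000° N, 86.71667° E

Field N=13, O=14: +13·20° lon, +14·10° lat → SW at lon 80°, lat 50°.
Square 3, 5: +3·2° lon, +5·1° lat → SW at lon 86°, lat 55°.
Subsquare i=8, i=8: +8·0.0833333° lon, +8·0.0416667° lat → SW at lon 86.6667°, lat 55.3333°.
Extended square 6, 4: +6·0.00833333° lon, +4·0.00416667° lat → SW at lon 86.7167°, lat 55.35°.
latitude 55.35000° N, longitude 86.71667° E.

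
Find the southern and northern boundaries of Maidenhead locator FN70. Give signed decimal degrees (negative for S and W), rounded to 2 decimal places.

40.00, 41.00

Field F=5, N=13: +5·20° lon, +13·10° lat → SW at lon -80°, lat 40°.
Square 7, 0: +7·2° lon, +0·1° lat → SW at lon -66°, lat 40°.
Cell spans 2° lon × 1° lat.
south 40.00, north 41.00.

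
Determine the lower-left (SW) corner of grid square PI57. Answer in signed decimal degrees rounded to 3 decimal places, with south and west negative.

-3.000, 130.000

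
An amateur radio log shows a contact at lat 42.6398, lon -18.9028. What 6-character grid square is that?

Shift to the Maidenhead origin (180°W, 90°S): lon 161.0972, lat 132.6398.
Field: lon ⌊161.0972/20⌋ = 8 → I; lat ⌊132.6398/10⌋ = 13 → N.
Square: lon ⌊1.0972/2⌋ = 0; lat ⌊2.6398/1⌋ = 2.
Subsquare: lon ⌊1.0972/0.0833333⌋ = 13 → n; lat ⌊0.6398/0.0416667⌋ = 15 → p.

IN02np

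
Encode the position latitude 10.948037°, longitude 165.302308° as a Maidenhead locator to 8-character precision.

Offset from 180°W / 90°S: lon 345.30231°, lat 100.94804°.
Field: 345.30231/20 → 17 → R, 100.94804/10 → 10 → K; chars RK.
Square: 5.30231/2 → 2, 0.94804/1 → 0; chars 20.
Subsquare: 1.30231/0.0833333 → 15 → p, 0.94804/0.0416667 → 22 → w; chars pw.
Extended square: 0.05231/0.00833333 → 6, 0.03137/0.00416667 → 7; chars 67.

RK20pw67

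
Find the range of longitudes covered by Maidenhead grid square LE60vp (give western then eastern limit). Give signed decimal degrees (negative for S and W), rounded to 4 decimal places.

Field L=11, E=4: +11·20° lon, +4·10° lat → SW at lon 40°, lat -50°.
Square 6, 0: +6·2° lon, +0·1° lat → SW at lon 52°, lat -50°.
Subsquare v=21, p=15: +21·0.0833333° lon, +15·0.0416667° lat → SW at lon 53.75°, lat -49.375°.
Cell spans 0.0833333° lon × 0.0416667° lat.
west 53.7500, east 53.8333.

53.7500, 53.8333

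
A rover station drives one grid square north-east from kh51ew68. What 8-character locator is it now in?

KH51ew79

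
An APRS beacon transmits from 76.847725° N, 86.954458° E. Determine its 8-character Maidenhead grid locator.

NQ36lu43

Add 180° to longitude and 90° to latitude: 266.95446, 166.84772.
Field: 266.95446/20 → 13 → N, 166.84772/10 → 16 → Q; chars NQ.
Square: 6.95446/2 → 3, 6.84772/1 → 6; chars 36.
Subsquare: 0.95446/0.0833333 → 11 → l, 0.84772/0.0416667 → 20 → u; chars lu.
Extended square: 0.03779/0.00833333 → 4, 0.01439/0.00416667 → 3; chars 43.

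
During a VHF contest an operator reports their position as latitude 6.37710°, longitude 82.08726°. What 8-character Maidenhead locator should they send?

NJ16bj00

Shift to the Maidenhead origin (180°W, 90°S): lon 262.08726, lat 96.37710.
Field: lon ⌊262.08726/20⌋ = 13 → N; lat ⌊96.37710/10⌋ = 9 → J.
Square: lon ⌊2.08726/2⌋ = 1; lat ⌊6.37710/1⌋ = 6.
Subsquare: lon ⌊0.08726/0.0833333⌋ = 1 → b; lat ⌊0.37710/0.0416667⌋ = 9 → j.
Extended square: lon ⌊0.00393/0.00833333⌋ = 0; lat ⌊0.00210/0.00416667⌋ = 0.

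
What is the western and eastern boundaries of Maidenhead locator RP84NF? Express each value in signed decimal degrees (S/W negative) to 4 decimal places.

Field R=17, P=15: +17·20° lon, +15·10° lat → SW at lon 160°, lat 60°.
Square 8, 4: +8·2° lon, +4·1° lat → SW at lon 176°, lat 64°.
Subsquare n=13, f=5: +13·0.0833333° lon, +5·0.0416667° lat → SW at lon 177.083°, lat 64.2083°.
Cell spans 0.0833333° lon × 0.0416667° lat.
west 177.0833, east 177.1667.

177.0833, 177.1667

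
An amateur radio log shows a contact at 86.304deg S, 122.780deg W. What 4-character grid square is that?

Add 180° to longitude and 90° to latitude: 57.22, 3.70.
Field (20°×10°, letters A–R): 57.22/20 → 2 → C, 3.70/10 → 0 → A; chars CA.
Square (2°×1°, digits 0–9): 17.22/2 → 8, 3.70/1 → 3; chars 83.

CA83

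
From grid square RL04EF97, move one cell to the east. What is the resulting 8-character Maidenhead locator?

Longitude extended square 9; +1 → 10, wraps to 0, carry into subsquare.
Longitude subsquare e = 4; +1 → 5 = f.
The latitude characters are unchanged.

RL04ff07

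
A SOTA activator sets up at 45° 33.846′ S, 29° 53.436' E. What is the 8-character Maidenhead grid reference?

KE44wk64

Offset from 180°W / 90°S: lon 209.89060°, lat 44.43590°.
Field (20°×10°, letters A–R): 209.89060/20 → 10 → K, 44.43590/10 → 4 → E; chars KE.
Square (2°×1°, digits 0–9): 9.89060/2 → 4, 4.43590/1 → 4; chars 44.
Subsquare (5′×2.5′, letters a–x): 1.89060/0.0833333 → 22 → w, 0.43590/0.0416667 → 10 → k; chars wk.
Extended square (30″×15″, digits 0–9): 0.05727/0.00833333 → 6, 0.01923/0.00416667 → 4; chars 64.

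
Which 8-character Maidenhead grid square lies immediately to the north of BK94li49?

BK94lj40

Latitude extended square 9; +1 → 10, wraps to 0, carry into subsquare.
Latitude subsquare i = 8; +1 → 9 = j.
The longitude characters are unchanged.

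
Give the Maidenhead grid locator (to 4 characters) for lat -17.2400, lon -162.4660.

AH82

Shift to the Maidenhead origin (180°W, 90°S): lon 17.53, lat 72.76.
Field: lon ⌊17.53/20⌋ = 0 → A; lat ⌊72.76/10⌋ = 7 → H.
Square: lon ⌊17.53/2⌋ = 8; lat ⌊2.76/1⌋ = 2.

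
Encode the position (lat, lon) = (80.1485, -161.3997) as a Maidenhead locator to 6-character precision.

AR90hd

Offset from 180°W / 90°S: lon 18.6003°, lat 170.1485°.
Field (20°×10°, letters A–R): 18.6003/20 → 0 → A, 170.1485/10 → 17 → R; chars AR.
Square (2°×1°, digits 0–9): 18.6003/2 → 9, 0.1485/1 → 0; chars 90.
Subsquare (5′×2.5′, letters a–x): 0.6003/0.0833333 → 7 → h, 0.1485/0.0416667 → 3 → d; chars hd.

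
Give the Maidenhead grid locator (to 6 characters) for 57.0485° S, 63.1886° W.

FD82jw

Offset from 180°W / 90°S: lon 116.8114°, lat 32.9515°.
Field: lon ⌊116.8114/20⌋ = 5 → F; lat ⌊32.9515/10⌋ = 3 → D.
Square: lon ⌊16.8114/2⌋ = 8; lat ⌊2.9515/1⌋ = 2.
Subsquare: lon ⌊0.8114/0.0833333⌋ = 9 → j; lat ⌊0.9515/0.0416667⌋ = 22 → w.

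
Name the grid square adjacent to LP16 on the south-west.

LP05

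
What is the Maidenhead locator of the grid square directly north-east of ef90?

Longitude square 9; +1 → 10, wraps to 0, carry into field.
Longitude field E = 4; +1 → 5 = F.
Latitude square 0; +1 → 1.

FF01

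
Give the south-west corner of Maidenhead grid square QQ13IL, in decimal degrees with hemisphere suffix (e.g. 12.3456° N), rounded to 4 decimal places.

Field Q=16, Q=16: +16·20° lon, +16·10° lat → SW at lon 140°, lat 70°.
Square 1, 3: +1·2° lon, +3·1° lat → SW at lon 142°, lat 73°.
Subsquare i=8, l=11: +8·0.0833333° lon, +11·0.0416667° lat → SW at lon 142.667°, lat 73.4583°.
latitude 73.4583° N, longitude 142.6667° E.

73.4583° N, 142.6667° E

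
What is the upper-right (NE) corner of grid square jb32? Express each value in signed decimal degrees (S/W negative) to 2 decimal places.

-77.00, 8.00

Field J=9, B=1: +9·20° lon, +1·10° lat → SW at lon 0°, lat -80°.
Square 3, 2: +3·2° lon, +2·1° lat → SW at lon 6°, lat -78°.
Cell spans 2° lon × 1° lat. NE corner is SW corner plus one full cell.
latitude -77.00, longitude 8.00.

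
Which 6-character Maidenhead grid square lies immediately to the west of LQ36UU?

Longitude subsquare u = 20; −1 → 19 = t.
The latitude characters are unchanged.

LQ36tu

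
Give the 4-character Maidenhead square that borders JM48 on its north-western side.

JM39

Longitude square 4; −1 → 3.
Latitude square 8; +1 → 9.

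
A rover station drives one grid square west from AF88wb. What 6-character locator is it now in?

Longitude subsquare w = 22; −1 → 21 = v.
The latitude characters are unchanged.

AF88vb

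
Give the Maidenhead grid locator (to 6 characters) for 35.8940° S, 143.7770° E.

Add 180° to longitude and 90° to latitude: 323.7770, 54.1060.
Field: lon ⌊323.7770/20⌋ = 16 → Q; lat ⌊54.1060/10⌋ = 5 → F.
Square: lon ⌊3.7770/2⌋ = 1; lat ⌊4.1060/1⌋ = 4.
Subsquare: lon ⌊1.7770/0.0833333⌋ = 21 → v; lat ⌊0.1060/0.0416667⌋ = 2 → c.

QF14vc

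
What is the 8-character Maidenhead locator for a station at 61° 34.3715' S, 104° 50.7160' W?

Shift to the Maidenhead origin (180°W, 90°S): lon 75.15473, lat 28.42714.
Field: lon ⌊75.15473/20⌋ = 3 → D; lat ⌊28.42714/10⌋ = 2 → C.
Square: lon ⌊15.15473/2⌋ = 7; lat ⌊8.42714/1⌋ = 8.
Subsquare: lon ⌊1.15473/0.0833333⌋ = 13 → n; lat ⌊0.42714/0.0416667⌋ = 10 → k.
Extended square: lon ⌊0.07140/0.00833333⌋ = 8; lat ⌊0.01047/0.00416667⌋ = 2.

DC78nk82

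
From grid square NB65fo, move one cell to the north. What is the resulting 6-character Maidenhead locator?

NB65fp

Latitude subsquare o = 14; +1 → 15 = p.
The longitude characters are unchanged.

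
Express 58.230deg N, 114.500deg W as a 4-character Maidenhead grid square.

DO28

Offset from 180°W / 90°S: lon 65.50°, lat 148.23°.
Field: 65.50/20 → 3 → D, 148.23/10 → 14 → O; chars DO.
Square: 5.50/2 → 2, 8.23/1 → 8; chars 28.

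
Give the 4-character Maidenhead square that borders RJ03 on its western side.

Longitude square 0; −1 → -1, wraps to 9, carry into field.
Longitude field R = 17; −1 → 16 = Q.
The latitude characters are unchanged.

QJ93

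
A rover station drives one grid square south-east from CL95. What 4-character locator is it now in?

DL04

Longitude square 9; +1 → 10, wraps to 0, carry into field.
Longitude field C = 2; +1 → 3 = D.
Latitude square 5; −1 → 4.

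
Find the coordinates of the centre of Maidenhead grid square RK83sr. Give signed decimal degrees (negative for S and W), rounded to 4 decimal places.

13.7292, 177.5417

Field R=17, K=10: +17·20° lon, +10·10° lat → SW at lon 160°, lat 10°.
Square 8, 3: +8·2° lon, +3·1° lat → SW at lon 176°, lat 13°.
Subsquare s=18, r=17: +18·0.0833333° lon, +17·0.0416667° lat → SW at lon 177.5°, lat 13.7083°.
Cell spans 0.0833333° lon × 0.0416667° lat. Centre is SW corner plus half of each.
latitude 13.7292, longitude 177.5417.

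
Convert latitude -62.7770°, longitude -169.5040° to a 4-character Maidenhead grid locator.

AC57

Shift to the Maidenhead origin (180°W, 90°S): lon 10.50, lat 27.22.
Field (20°×10°, letters A–R): lon ⌊10.50/20⌋ = 0 → A; lat ⌊27.22/10⌋ = 2 → C.
Square (2°×1°, digits 0–9): lon ⌊10.50/2⌋ = 5; lat ⌊7.22/1⌋ = 7.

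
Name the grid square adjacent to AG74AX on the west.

Longitude subsquare a = 0; −1 → -1, wraps to 23 = x, carry into square.
Longitude square 7; −1 → 6.
The latitude characters are unchanged.

AG64xx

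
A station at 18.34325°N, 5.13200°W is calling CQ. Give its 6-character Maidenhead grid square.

Add 180° to longitude and 90° to latitude: 174.8680, 108.3432.
Field: 174.8680/20 → 8 → I, 108.3432/10 → 10 → K; chars IK.
Square: 14.8680/2 → 7, 8.3432/1 → 8; chars 78.
Subsquare: 0.8680/0.0833333 → 10 → k, 0.3432/0.0416667 → 8 → i; chars ki.

IK78ki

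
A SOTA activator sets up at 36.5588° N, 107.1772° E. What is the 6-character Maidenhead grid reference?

Shift to the Maidenhead origin (180°W, 90°S): lon 287.1772, lat 126.5588.
Field: lon ⌊287.1772/20⌋ = 14 → O; lat ⌊126.5588/10⌋ = 12 → M.
Square: lon ⌊7.1772/2⌋ = 3; lat ⌊6.5588/1⌋ = 6.
Subsquare: lon ⌊1.1772/0.0833333⌋ = 14 → o; lat ⌊0.5588/0.0416667⌋ = 13 → n.

OM36on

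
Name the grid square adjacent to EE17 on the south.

EE16

Latitude square 7; −1 → 6.
The longitude characters are unchanged.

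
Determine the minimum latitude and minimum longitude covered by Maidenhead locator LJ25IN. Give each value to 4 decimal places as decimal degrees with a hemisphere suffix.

Field L=11, J=9: +11·20° lon, +9·10° lat → SW at lon 40°, lat 0°.
Square 2, 5: +2·2° lon, +5·1° lat → SW at lon 44°, lat 5°.
Subsquare i=8, n=13: +8·0.0833333° lon, +13·0.0416667° lat → SW at lon 44.6667°, lat 5.54167°.
latitude 5.5417° N, longitude 44.6667° E.

5.5417° N, 44.6667° E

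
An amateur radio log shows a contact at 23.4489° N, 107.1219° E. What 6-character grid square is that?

OL33nk

Add 180° to longitude and 90° to latitude: 287.1219, 113.4489.
Field: 287.1219/20 → 14 → O, 113.4489/10 → 11 → L; chars OL.
Square: 7.1219/2 → 3, 3.4489/1 → 3; chars 33.
Subsquare: 1.1219/0.0833333 → 13 → n, 0.4489/0.0416667 → 10 → k; chars nk.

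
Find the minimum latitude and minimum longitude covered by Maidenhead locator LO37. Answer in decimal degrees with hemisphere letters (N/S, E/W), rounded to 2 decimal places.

Field L=11, O=14: +11·20° lon, +14·10° lat → SW at lon 40°, lat 50°.
Square 3, 7: +3·2° lon, +7·1° lat → SW at lon 46°, lat 57°.
latitude 57.00° N, longitude 46.00° E.

57.00° N, 46.00° E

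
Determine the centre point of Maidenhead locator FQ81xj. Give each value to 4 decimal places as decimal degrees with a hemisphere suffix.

Field F=5, Q=16: +5·20° lon, +16·10° lat → SW at lon -80°, lat 70°.
Square 8, 1: +8·2° lon, +1·1° lat → SW at lon -64°, lat 71°.
Subsquare x=23, j=9: +23·0.0833333° lon, +9·0.0416667° lat → SW at lon -62.0833°, lat 71.375°.
Cell spans 0.0833333° lon × 0.0416667° lat. Centre is SW corner plus half of each.
latitude 71.3958° N, longitude 62.0417° W.

71.3958° N, 62.0417° W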